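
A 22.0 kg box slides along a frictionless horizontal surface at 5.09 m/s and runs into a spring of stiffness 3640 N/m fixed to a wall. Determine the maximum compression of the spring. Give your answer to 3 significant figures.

x = 0.396 m

Conservation of energy between contact and max compression: ½mv² = ½kx²
x = v√(m/k) = 5.09 × √(22.0/3640) = 0.3957 m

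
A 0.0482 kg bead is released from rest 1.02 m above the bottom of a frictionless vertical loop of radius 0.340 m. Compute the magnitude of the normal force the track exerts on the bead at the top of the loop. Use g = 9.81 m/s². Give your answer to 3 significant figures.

N = 0.473 N

Energy from release to top (height 2r): mgh = ½mv_top² + mg(2r)
v_top² = 2g(h − 2r) = 2(9.81)(1.02 − 0.6800) = 6.6708 m²/s²
At the top, both N and weight point toward the centre: N + mg = mv_top²/r
N = m(v_top²/r − g) = 0.0482(6.6708/0.340 − 9.81) = 0.4728 N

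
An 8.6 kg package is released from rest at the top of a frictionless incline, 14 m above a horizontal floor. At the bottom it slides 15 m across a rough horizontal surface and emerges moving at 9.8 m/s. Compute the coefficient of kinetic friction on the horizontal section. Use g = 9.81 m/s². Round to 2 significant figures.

μ_k = 0.61

Applying the work–energy principle:
mgh = ½mv² + μ_k m g d
mgh = 1181.1 J; ½mv² = 412.97 J
W_f = 1181.1 − 412.97 = 768.2 J
μ_k = W_f/(mg·d) = 768.2/(84.37 × 15) = 0.6070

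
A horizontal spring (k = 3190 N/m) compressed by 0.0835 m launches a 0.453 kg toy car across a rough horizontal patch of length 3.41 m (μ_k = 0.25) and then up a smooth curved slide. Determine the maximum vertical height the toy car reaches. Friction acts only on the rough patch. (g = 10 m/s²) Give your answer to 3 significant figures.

Spring energy: E₀ = ½kx² = ½(3190)(0.0835)² = 11.121 J
Friction: W_f = μ_k mg d = (0.25)(0.453)(10)(3.41) = 3.862 J
Energy at base of ramp: E = 11.121 − 3.862 = 7.2589 J
At max height all remaining energy is PE: mgh = E ⇒ h = E/(mg) = 7.2589/(0.453 × 10) = 1.602 m

h = 1.60 m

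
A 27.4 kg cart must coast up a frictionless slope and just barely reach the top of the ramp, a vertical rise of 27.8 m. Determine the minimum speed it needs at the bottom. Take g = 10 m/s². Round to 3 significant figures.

v = 23.6 m/s

At the top it is momentarily at rest, so all KE converts to PE: ½mv² = mgh
v = √(2gh) = √(2 × 10 × 27.8) = 23.58 m/s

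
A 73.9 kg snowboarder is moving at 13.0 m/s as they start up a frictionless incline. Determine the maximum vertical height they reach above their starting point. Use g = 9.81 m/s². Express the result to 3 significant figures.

h = 8.61 m

Setting KE at the bottom equal to PE gained: ½mv² = mgh
h = v²/(2g) = 13.0²/(2 × 9.81) = 8.614 m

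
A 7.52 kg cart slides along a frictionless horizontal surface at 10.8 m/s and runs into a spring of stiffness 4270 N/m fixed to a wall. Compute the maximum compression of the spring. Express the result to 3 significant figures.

x = 0.453 m

Conservation of energy between contact and max compression: ½mv² = ½kx²
x = v√(m/k) = 10.8 × √(7.52/4270) = 0.4532 m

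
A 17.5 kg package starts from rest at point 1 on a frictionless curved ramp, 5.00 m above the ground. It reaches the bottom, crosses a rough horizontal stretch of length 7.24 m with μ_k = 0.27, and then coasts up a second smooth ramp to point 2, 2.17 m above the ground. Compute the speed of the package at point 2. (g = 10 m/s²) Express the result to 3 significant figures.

v = 4.18 m/s

Energy at 1: mgh₁ = (17.5)(10)(5.00) = 875.00 J
Friction loss: W_f = μ_k mg d = 342.1 J
At 2: ½mv² + mgh₂ = mgh₁ − W_f
½mv² = 875.00 − 342.1 − 379.75 = 153.16 J
v = √(2 × 153.16/17.5) = 4.184 m/s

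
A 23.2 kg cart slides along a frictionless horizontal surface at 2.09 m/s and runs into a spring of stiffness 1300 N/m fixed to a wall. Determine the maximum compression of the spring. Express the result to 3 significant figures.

All KE is stored as spring PE at maximum compression: ½mv² = ½kx²
x = v√(m/k) = 2.09 × √(23.2/1300) = 0.2792 m

x = 0.279 m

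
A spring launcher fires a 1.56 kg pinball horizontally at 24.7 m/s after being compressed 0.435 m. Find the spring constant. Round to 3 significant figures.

k = 5030 N/m

Spring PE at full compression equals KE at release: ½kx² = ½mv²
k = mv²/x² = (1.56)(24.7)²/(0.435)² = 5030 N/m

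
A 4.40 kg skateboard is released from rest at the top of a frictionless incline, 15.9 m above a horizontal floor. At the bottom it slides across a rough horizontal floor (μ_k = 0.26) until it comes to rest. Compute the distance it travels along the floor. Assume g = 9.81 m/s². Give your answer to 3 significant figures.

d = 61.2 m

Applying the work–energy principle:
At rest all PE has been dissipated by friction: mgh = μ_k m g d
d = h/μ_k = 15.9/0.26 = 61.15 m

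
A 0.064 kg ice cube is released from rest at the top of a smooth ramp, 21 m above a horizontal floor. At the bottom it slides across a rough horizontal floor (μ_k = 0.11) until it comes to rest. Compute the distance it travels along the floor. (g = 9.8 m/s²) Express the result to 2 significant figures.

d = 190 m

Energy bookkeeping (friction removes W_f = μ_k N d):
At rest all PE has been dissipated by friction: mgh = μ_k m g d
d = h/μ_k = 21/0.11 = 190.9 m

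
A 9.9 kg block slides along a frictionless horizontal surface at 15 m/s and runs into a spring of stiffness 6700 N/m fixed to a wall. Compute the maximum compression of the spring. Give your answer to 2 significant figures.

x = 0.58 m

Conservation of energy between contact and max compression: ½mv² = ½kx²
x = v√(m/k) = 15 × √(9.9/6700) = 0.5766 m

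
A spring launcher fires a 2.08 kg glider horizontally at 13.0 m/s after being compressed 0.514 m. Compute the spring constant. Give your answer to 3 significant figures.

Energy stored in the spring equals the launch KE: ½kx² = ½mv²
k = mv²/x² = (2.08)(13.0)²/(0.514)² = 1331 N/m

k = 1330 N/m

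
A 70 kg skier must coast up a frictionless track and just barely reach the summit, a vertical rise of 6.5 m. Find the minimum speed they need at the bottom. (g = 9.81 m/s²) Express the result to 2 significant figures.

v = 11 m/s

At the top they are momentarily at rest, so all KE converts to PE: ½mv² = mgh
v = √(2gh) = √(2 × 9.81 × 6.5) = 11.29 m/s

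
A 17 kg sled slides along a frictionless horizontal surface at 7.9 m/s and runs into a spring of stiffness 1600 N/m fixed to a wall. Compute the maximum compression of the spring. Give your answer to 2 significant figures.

All KE is stored as spring PE at maximum compression: ½mv² = ½kx²
x = v√(m/k) = 7.9 × √(17/1600) = 0.8143 m

x = 0.81 m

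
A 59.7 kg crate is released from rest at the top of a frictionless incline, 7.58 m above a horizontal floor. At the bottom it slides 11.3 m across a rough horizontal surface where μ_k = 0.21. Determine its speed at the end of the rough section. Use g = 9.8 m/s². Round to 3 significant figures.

v = 10.1 m/s

Energy bookkeeping (friction removes W_f = μ_k N d):
mgh = ½mv² + μ_k m g d
W_f = μ_k mg d = (0.21)(59.7)(9.8)(11.3) = 1388 J
½mv² = mgh − W_f = 4434.8 − 1388 = 3046.4 J
v = √(2 × 3046.4/59.7) = 10.10 m/s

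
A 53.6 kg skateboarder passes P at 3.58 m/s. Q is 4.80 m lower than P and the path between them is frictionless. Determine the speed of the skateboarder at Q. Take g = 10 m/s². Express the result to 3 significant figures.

v = 10.4 m/s

Equating total energy at the two states: ½mv₀² + mgh = ½mv²
v² = v₀² + 2gh = (3.58)² + 2(10)(4.80) = 108.82
v = √108.82 = 10.43 m/s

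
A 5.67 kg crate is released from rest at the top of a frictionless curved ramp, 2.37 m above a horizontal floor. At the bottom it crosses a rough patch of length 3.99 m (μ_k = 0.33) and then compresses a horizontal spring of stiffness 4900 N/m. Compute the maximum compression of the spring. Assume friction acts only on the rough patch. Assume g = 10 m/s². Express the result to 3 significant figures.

x = 0.156 m

Initial energy: E₁ = mgh = (5.67)(10)(2.37) = 134.38 J
Friction removes W_f = μ_k mg d = (0.33)(5.67)(10)(3.99) = 74.66 J
Energy reaching the spring: E = 134.38 − 74.66 = 59.722 J
At max compression ½kx² = E ⇒ x = √(2E/k) = √(2 × 59.722/4900) = 0.1561 m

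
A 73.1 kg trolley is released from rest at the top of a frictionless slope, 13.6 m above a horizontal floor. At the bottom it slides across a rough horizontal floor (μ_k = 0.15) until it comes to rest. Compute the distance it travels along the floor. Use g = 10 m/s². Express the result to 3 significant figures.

d = 90.7 m

Energy bookkeeping (friction removes W_f = μ_k N d):
At rest all PE has been dissipated by friction: mgh = μ_k m g d
d = h/μ_k = 13.6/0.15 = 90.67 m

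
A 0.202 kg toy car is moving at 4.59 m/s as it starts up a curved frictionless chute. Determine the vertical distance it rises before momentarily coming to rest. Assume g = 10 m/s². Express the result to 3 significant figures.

h = 1.05 m

By energy conservation, ½mv² = mgh
h = v²/(2g) = 4.59²/(2 × 10) = 1.053 m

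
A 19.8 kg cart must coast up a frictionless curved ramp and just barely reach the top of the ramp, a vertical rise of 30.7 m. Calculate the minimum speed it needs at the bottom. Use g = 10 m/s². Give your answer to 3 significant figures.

At the top it is momentarily at rest, so all KE converts to PE: ½mv² = mgh
v = √(2gh) = √(2 × 10 × 30.7) = 24.78 m/s

v = 24.8 m/s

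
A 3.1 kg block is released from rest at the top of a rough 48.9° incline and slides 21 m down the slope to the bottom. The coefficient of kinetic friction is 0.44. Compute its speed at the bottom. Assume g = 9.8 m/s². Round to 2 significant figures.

v = 14 m/s

Work–energy: mg(L sinθ) − μ_k(mg cosθ)L = ½mv²
mgh = mgL sinθ = (3.1)(9.8)(21)sin48.9° = 480.76 J
W_f = μ_k mg cosθ · L = (0.44)(3.1)(9.8)cos48.9°·21 = 184.5 J
½mv² = 480.76 − 184.5 = 296.23 J
v = √(2 × 296.23/3.1) = 13.82 m/s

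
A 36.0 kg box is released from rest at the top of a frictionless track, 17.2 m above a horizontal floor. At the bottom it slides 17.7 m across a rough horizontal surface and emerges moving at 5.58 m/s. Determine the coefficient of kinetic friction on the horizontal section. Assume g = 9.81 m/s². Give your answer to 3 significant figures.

Energy at the top = energy at the end + work done against friction:
mgh = ½mv² + μ_k m g d
mgh = 6074.4 J; ½mv² = 560.46 J
W_f = 6074.4 − 560.46 = 5514 J
μ_k = W_f/(mg·d) = 5514/(353.2 × 17.7) = 0.8821

μ_k = 0.882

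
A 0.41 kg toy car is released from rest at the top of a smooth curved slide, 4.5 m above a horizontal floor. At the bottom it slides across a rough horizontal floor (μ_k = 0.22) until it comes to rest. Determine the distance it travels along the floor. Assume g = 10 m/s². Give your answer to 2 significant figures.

Applying the work–energy principle:
At rest all PE has been dissipated by friction: mgh = μ_k m g d
d = h/μ_k = 4.5/0.22 = 20.45 m

d = 20 m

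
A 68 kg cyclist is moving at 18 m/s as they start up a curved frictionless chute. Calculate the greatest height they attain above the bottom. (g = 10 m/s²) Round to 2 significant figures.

By energy conservation, ½mv² = mgh
h = v²/(2g) = 18²/(2 × 10) = 16.20 m

h = 16 m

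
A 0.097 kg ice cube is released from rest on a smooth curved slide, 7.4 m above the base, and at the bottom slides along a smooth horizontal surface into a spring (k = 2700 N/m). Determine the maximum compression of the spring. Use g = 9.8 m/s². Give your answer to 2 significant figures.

At max compression the cube is momentarily at rest: mgh = ½kx²
x = √(2mgh/k) = √(2 × 0.097 × 9.8 × 7.4 / 2700) = 0.07219 m

x = 0.072 m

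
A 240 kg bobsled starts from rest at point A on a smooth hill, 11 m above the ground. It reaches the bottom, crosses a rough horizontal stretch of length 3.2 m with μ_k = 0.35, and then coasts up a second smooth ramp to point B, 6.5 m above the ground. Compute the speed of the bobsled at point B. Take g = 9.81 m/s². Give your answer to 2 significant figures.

Energy at A: mgh₁ = (240)(9.81)(11) = 25898 J
Friction loss: W_f = μ_k mg d = 2637 J
At B: ½mv² + mgh₂ = mgh₁ − W_f
½mv² = 25898 − 2637 − 15304 = 7957.9 J
v = √(2 × 7957.9/240) = 8.143 m/s

v = 8.1 m/s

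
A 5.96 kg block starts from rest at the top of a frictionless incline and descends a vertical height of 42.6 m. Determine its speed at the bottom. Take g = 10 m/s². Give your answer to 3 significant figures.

v = 29.2 m/s

By conservation of mechanical energy, mgh = ½mv²
The mass cancels from both sides.
v = √(2gh) = √(2 × 10 × 42.6) = √852.00 = 29.19 m/s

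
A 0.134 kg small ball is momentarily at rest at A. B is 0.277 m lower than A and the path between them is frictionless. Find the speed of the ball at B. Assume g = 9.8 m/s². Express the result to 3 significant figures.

Energy conservation between the two points: mgh = ½mv²
The mass cancels from both sides.
v = √(2gh) = √(2 × 9.8 × 0.277) = √5.4292 = 2.330 m/s

v = 2.33 m/s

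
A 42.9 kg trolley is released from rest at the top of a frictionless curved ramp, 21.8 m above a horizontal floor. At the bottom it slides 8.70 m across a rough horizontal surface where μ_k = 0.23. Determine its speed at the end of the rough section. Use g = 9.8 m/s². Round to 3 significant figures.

v = 19.7 m/s

Energy at the top = energy at the end + work done against friction:
mgh = ½mv² + μ_k m g d
W_f = μ_k mg d = (0.23)(42.9)(9.8)(8.70) = 841.3 J
½mv² = mgh − W_f = 9165.2 − 841.3 = 8323.9 J
v = √(2 × 8323.9/42.9) = 19.70 m/s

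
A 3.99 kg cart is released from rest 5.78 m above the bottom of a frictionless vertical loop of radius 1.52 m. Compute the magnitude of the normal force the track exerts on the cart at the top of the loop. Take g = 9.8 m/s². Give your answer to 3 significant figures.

N = 102 N

Energy from release to top (height 2r): mgh = ½mv_top² + mg(2r)
v_top² = 2g(h − 2r) = 2(9.8)(5.78 − 3.040) = 53.704 m²/s²
At the top, both N and weight point toward the centre: N + mg = mv_top²/r
N = m(v_top²/r − g) = 3.99(53.704/1.52 − 9.8) = 101.9 N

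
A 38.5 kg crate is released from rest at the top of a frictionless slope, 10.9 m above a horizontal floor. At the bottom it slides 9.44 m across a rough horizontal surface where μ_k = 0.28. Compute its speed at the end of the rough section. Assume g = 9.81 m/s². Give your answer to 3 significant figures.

Applying the work–energy principle:
mgh = ½mv² + μ_k m g d
W_f = μ_k mg d = (0.28)(38.5)(9.81)(9.44) = 998.3 J
½mv² = mgh − W_f = 4116.8 − 998.3 = 3118.5 J
v = √(2 × 3118.5/38.5) = 12.73 m/s

v = 12.7 m/s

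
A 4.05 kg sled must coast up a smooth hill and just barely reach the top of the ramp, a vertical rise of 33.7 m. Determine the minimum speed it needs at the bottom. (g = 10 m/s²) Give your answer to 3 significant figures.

v = 26.0 m/s

At the top it is momentarily at rest, so all KE converts to PE: ½mv² = mgh
v = √(2gh) = √(2 × 10 × 33.7) = 25.96 m/s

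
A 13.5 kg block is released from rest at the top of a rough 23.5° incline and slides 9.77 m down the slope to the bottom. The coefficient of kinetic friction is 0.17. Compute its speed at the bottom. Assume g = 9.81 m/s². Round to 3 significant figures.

v = 6.82 m/s

Energy: mgh = ½mv² + W_f, with h = L sinθ and W_f = μ_k (mg cosθ) L
mgh = mgL sinθ = (13.5)(9.81)(9.77)sin23.5° = 515.94 J
W_f = μ_k mg cosθ · L = (0.17)(13.5)(9.81)cos23.5°·9.77 = 201.7 J
½mv² = 515.94 − 201.7 = 314.22 J
v = √(2 × 314.22/13.5) = 6.823 m/s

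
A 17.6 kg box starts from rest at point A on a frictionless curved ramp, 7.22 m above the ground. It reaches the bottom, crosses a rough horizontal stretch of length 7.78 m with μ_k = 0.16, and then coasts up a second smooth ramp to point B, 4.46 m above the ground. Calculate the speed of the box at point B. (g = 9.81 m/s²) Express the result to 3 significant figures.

Energy at A: mgh₁ = (17.6)(9.81)(7.22) = 1246.6 J
Friction loss: W_f = μ_k mg d = 214.9 J
At B: ½mv² + mgh₂ = mgh₁ − W_f
½mv² = 1246.6 − 214.9 − 770.05 = 261.61 J
v = √(2 × 261.61/17.6) = 5.452 m/s

v = 5.45 m/s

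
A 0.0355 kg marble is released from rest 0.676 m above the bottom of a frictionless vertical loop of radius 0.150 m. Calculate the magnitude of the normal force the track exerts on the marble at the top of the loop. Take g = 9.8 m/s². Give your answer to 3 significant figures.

N = 1.40 N

Energy from release to top (height 2r): mgh = ½mv_top² + mg(2r)
v_top² = 2g(h − 2r) = 2(9.8)(0.676 − 0.3000) = 7.3696 m²/s²
At the top, both N and weight point toward the centre: N + mg = mv_top²/r
N = m(v_top²/r − g) = 0.0355(7.3696/0.150 − 9.8) = 1.396 N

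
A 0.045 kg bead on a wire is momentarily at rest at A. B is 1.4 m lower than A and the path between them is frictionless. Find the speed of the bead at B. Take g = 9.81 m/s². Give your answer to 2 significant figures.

Energy conservation between the two points: mgh = ½mv²
v = √(2gh) = √(2 × 9.81 × 1.4) = √27.468 = 5.241 m/s

v = 5.2 m/s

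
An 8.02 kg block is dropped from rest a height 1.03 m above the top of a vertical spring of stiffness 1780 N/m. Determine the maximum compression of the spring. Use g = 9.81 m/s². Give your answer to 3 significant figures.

Take the reference level at the top of the uncompressed spring. At max compression the block has fallen H + x and is momentarily at rest:
mg(H + x) = ½kx²
½(1780)x² − (8.02)(9.81)x − (8.02)(9.81)(1.03) = 0
890.0x² − 78.68x − 81.04 = 0
x = [78.68 + √(6190 + 288490)]/(2 × 890.0) = 0.3492 m

x = 0.349 m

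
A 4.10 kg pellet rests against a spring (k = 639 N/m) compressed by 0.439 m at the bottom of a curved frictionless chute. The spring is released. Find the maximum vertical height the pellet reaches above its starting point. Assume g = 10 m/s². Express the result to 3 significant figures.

At maximum height the pellet is at rest, so ½kx² = mgh
h = kx²/(2mg) = (639)(0.439)²/(2 × 4.10 × 10) = 1.502 m

h = 1.50 m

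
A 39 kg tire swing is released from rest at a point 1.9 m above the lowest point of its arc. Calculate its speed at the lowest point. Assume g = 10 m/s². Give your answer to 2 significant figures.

By conservation of mechanical energy, mgh = ½mv²
The mass cancels from both sides.
v = √(2gh) = √(2 × 10 × 1.9) = √38.000 = 6.164 m/s

v = 6.2 m/s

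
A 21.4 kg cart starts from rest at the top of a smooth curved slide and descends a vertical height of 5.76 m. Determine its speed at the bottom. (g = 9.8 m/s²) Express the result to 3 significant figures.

Energy conservation between the two points: mgh = ½mv²
v = √(2gh) = √(2 × 9.8 × 5.76) = √112.90 = 10.63 m/s

v = 10.6 m/s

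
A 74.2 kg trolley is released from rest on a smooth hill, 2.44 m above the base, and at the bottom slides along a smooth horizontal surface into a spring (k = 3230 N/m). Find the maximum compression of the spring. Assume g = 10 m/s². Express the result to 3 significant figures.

x = 1.06 m

Energy conservation (no friction) from release to max compression: mgh = ½kx²
x = √(2mgh/k) = √(2 × 74.2 × 10 × 2.44 / 3230) = 1.059 m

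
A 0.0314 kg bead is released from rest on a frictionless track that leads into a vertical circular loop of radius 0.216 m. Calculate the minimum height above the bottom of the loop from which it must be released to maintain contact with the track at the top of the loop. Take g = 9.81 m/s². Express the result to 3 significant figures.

At the top, for minimum speed gravity alone supplies the centripetal force: mg = mv_top²/r ⇒ v_top² = gr = 2.119 m²/s²
Energy conservation from release height h to the top (height 2r): mgh = ½mv_top² + mg(2r)
h = v_top²/(2g) + 2r = r/2 + 2r = 5r/2 = 0.5400 m

h = 0.540 m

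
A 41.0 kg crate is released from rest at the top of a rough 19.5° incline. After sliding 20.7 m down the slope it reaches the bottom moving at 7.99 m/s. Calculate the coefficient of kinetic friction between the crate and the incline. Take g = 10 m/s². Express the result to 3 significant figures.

μ_k = 0.191

The energy dissipated by friction is the PE lost minus the KE gained:
mgL sinθ = 2833.0 J; ½mv² = 1308.7 J
W_f = 2833.0 − 1308.7 = 1524 J
μ_k = W_f/(mg cosθ · L) = 1524/(386.5 × 20.7) = 0.1905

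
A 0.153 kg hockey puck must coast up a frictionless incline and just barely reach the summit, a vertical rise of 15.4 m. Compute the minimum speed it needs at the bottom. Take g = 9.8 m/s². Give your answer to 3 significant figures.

At the top it is momentarily at rest, so all KE converts to PE: ½mv² = mgh
v = √(2gh) = √(2 × 9.8 × 15.4) = 17.37 m/s

v = 17.4 m/s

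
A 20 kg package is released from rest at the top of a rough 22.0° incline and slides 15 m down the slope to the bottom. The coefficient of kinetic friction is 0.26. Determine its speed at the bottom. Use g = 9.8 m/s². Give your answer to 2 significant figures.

v = 6.3 m/s

Taking the bottom as reference, mgh = ½mv² + μ_k N L with h = L sinθ, N = mg cosθ:
mgh = mgL sinθ = (20)(9.8)(15)sin22.0° = 1101.3 J
W_f = μ_k mg cosθ · L = (0.26)(20)(9.8)cos22.0°·15 = 708.7 J
½mv² = 1101.3 − 708.7 = 392.60 J
v = √(2 × 392.60/20) = 6.266 m/s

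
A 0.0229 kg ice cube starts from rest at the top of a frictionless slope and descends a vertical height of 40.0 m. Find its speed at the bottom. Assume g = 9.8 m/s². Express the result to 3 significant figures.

v = 28.0 m/s

Energy conservation between the two points: mgh = ½mv²
The mass cancels from both sides.
v = √(2gh) = √(2 × 9.8 × 40.0) = √784.00 = 28.00 m/s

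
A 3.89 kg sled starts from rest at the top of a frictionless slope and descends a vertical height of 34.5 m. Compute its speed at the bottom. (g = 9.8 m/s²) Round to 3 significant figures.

v = 26.0 m/s

Equating total energy at the two states: mgh = ½mv²
v = √(2gh) = √(2 × 9.8 × 34.5) = √676.20 = 26.00 m/s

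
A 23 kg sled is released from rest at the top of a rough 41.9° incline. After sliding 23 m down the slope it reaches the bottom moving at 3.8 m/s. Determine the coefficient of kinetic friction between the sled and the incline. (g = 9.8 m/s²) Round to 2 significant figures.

The energy dissipated by friction is the PE lost minus the KE gained:
mgL sinθ = 3462.2 J; ½mv² = 166.06 J
W_f = 3462.2 − 166.06 = 3296 J
μ_k = W_f/(mg cosθ · L) = 3296/(167.8 × 23) = 0.8542

μ_k = 0.85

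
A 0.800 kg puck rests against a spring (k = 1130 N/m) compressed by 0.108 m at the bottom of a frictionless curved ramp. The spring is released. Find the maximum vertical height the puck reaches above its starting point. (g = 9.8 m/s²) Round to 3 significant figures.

h = 0.841 m

Energy conservation from release to the highest point: ½kx² = mgh
h = kx²/(2mg) = (1130)(0.108)²/(2 × 0.800 × 9.8) = 0.8406 m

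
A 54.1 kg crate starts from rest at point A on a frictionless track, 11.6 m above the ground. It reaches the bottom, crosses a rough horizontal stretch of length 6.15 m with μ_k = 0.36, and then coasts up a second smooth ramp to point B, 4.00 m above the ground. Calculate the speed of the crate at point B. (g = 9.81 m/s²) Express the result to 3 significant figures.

Energy at A: mgh₁ = (54.1)(9.81)(11.6) = 6156.4 J
Friction loss: W_f = μ_k mg d = 1175 J
At B: ½mv² + mgh₂ = mgh₁ − W_f
½mv² = 6156.4 − 1175 − 2122.9 = 2858.5 J
v = √(2 × 2858.5/54.1) = 10.28 m/s

v = 10.3 m/s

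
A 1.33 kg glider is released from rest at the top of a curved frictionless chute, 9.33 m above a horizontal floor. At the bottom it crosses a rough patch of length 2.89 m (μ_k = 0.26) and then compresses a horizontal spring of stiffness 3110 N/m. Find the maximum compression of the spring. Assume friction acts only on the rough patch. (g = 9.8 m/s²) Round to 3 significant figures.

x = 0.268 m

Initial energy: E₁ = mgh = (1.33)(9.8)(9.33) = 121.61 J
Friction removes W_f = μ_k mg d = (0.26)(1.33)(9.8)(2.89) = 9.794 J
Energy reaching the spring: E = 121.61 − 9.794 = 111.81 J
At max compression ½kx² = E ⇒ x = √(2E/k) = √(2 × 111.81/3110) = 0.2682 m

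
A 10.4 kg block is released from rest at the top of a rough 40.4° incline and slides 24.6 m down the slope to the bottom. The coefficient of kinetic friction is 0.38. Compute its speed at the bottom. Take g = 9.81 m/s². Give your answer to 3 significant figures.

Energy: mgh = ½mv² + W_f, with h = L sinθ and W_f = μ_k (mg cosθ) L
mgh = mgL sinθ = (10.4)(9.81)(24.6)sin40.4° = 1626.6 J
W_f = μ_k mg cosθ · L = (0.38)(10.4)(9.81)cos40.4°·24.6 = 726.3 J
½mv² = 1626.6 − 726.3 = 900.35 J
v = √(2 × 900.35/10.4) = 13.16 m/s

v = 13.2 m/s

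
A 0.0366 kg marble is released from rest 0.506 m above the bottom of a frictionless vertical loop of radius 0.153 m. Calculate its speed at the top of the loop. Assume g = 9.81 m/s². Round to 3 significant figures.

v = 1.98 m/s

Energy conservation: mgh = ½mv_top² + mg(2r)
v_top² = 2g(h − 2r) = 2(9.81)(0.506 − 0.3060) = 3.924
v_top = 1.981 m/s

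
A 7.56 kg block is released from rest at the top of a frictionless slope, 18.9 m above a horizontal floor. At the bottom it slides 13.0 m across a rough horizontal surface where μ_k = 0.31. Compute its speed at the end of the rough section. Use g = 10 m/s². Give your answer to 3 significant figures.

v = 17.2 m/s

Energy at the top = energy at the end + work done against friction:
mgh = ½mv² + μ_k m g d
W_f = μ_k mg d = (0.31)(7.56)(10)(13.0) = 304.7 J
½mv² = mgh − W_f = 1428.8 − 304.7 = 1124.2 J
v = √(2 × 1124.2/7.56) = 17.25 m/s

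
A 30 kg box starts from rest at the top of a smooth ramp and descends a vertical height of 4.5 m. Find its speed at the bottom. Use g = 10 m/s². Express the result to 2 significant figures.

Equating total energy at the two states: mgh = ½mv²
v = √(2gh) = √(2 × 10 × 4.5) = √90.000 = 9.487 m/s

v = 9.5 m/s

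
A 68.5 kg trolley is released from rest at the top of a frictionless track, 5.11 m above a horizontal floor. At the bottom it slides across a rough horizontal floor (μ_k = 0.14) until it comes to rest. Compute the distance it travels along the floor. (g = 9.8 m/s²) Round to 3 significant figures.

Applying the work–energy principle:
At rest all PE has been dissipated by friction: mgh = μ_k m g d
d = h/μ_k = 5.11/0.14 = 36.50 m

d = 36.5 m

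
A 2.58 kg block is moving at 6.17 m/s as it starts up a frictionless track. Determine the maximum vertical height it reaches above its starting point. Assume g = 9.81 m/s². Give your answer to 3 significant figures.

h = 1.94 m

By energy conservation, ½mv² = mgh
h = v²/(2g) = 6.17²/(2 × 9.81) = 1.940 m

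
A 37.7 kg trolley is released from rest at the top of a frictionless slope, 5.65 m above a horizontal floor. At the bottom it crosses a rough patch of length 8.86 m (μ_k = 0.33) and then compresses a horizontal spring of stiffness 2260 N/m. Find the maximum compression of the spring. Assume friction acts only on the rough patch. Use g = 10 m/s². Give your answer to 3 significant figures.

Initial energy: E₁ = mgh = (37.7)(10)(5.65) = 2130.1 J
Friction removes W_f = μ_k mg d = (0.33)(37.7)(10)(8.86) = 1102 J
Energy reaching the spring: E = 2130.1 − 1102 = 1027.8 J
At max compression ½kx² = E ⇒ x = √(2E/k) = √(2 × 1027.8/2260) = 0.9537 m

x = 0.954 m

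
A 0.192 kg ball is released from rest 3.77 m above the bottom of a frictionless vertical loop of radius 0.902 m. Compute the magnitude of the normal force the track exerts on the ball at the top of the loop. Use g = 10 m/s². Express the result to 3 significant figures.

N = 6.45 N

Energy from release to top (height 2r): mgh = ½mv_top² + mg(2r)
v_top² = 2g(h − 2r) = 2(10)(3.77 − 1.804) = 39.320 m²/s²
At the top, both N and weight point toward the centre: N + mg = mv_top²/r
N = m(v_top²/r − g) = 0.192(39.320/0.902 − 10) = 6.450 N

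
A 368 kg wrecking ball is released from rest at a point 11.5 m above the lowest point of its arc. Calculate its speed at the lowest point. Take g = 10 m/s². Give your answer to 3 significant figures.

Equating total energy at the two states: mgh = ½mv²
v = √(2gh) = √(2 × 10 × 11.5) = √230.00 = 15.17 m/s

v = 15.2 m/s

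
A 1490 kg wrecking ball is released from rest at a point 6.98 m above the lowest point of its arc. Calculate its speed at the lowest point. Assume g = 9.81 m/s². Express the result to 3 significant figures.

v = 11.7 m/s

By conservation of mechanical energy, mgh = ½mv²
v = √(2gh) = √(2 × 9.81 × 6.98) = √136.95 = 11.70 m/s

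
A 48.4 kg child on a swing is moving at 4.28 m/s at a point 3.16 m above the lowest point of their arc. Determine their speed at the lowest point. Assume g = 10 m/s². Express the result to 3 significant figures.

Equating total energy at the two states: ½mv₀² + mgh = ½mv²
The mass cancels from both sides.
v² = v₀² + 2gh = (4.28)² + 2(10)(3.16) = 81.518
v = √81.518 = 9.029 m/s

v = 9.03 m/s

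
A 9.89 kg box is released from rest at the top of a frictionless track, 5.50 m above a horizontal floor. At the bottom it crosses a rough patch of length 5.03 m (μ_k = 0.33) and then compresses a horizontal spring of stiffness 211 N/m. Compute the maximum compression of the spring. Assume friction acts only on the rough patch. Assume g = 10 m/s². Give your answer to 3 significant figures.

x = 1.90 m

Initial energy: E₁ = mgh = (9.89)(10)(5.50) = 543.95 J
Friction removes W_f = μ_k mg d = (0.33)(9.89)(10)(5.03) = 164.2 J
Energy reaching the spring: E = 543.95 − 164.2 = 379.79 J
At max compression ½kx² = E ⇒ x = √(2E/k) = √(2 × 379.79/211) = 1.897 m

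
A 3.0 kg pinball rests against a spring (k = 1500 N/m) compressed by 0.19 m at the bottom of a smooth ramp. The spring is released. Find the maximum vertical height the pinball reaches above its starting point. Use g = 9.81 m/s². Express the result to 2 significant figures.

At maximum height the pinball is at rest, so ½kx² = mgh
h = kx²/(2mg) = (1500)(0.19)²/(2 × 3.0 × 9.81) = 0.9200 m

h = 0.92 m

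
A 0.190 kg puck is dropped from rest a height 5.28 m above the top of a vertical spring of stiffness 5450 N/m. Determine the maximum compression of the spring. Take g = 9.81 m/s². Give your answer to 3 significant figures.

Take the reference level at the top of the uncompressed spring. At max compression the puck has fallen H + x and is momentarily at rest:
mg(H + x) = ½kx²
½(5450)x² − (0.190)(9.81)x − (0.190)(9.81)(5.28) = 0
2725x² − 1.864x − 9.841 = 0
x = [1.864 + √(3.474 + 107271)]/(2 × 2725) = 0.06044 m

x = 0.0604 m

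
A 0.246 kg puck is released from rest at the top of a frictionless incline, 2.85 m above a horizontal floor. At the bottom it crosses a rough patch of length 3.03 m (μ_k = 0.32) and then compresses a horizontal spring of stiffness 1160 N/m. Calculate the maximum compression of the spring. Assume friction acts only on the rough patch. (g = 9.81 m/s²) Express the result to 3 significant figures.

x = 0.0885 m

Initial energy: E₁ = mgh = (0.246)(9.81)(2.85) = 6.8778 J
Friction removes W_f = μ_k mg d = (0.32)(0.246)(9.81)(3.03) = 2.340 J
Energy reaching the spring: E = 6.8778 − 2.340 = 4.5379 J
At max compression ½kx² = E ⇒ x = √(2E/k) = √(2 × 4.5379/1160) = 0.08845 m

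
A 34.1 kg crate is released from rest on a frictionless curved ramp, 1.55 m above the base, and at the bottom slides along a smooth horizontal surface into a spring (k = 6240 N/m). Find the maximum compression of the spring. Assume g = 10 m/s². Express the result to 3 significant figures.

x = 0.412 m

Energy conservation (no friction) from release to max compression: mgh = ½kx²
x = √(2mgh/k) = √(2 × 34.1 × 10 × 1.55 / 6240) = 0.4116 m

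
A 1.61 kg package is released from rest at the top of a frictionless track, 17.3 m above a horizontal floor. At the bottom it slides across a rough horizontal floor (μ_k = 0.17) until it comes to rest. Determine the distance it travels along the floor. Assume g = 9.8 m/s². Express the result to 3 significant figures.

Energy bookkeeping (friction removes W_f = μ_k N d):
At rest all PE has been dissipated by friction: mgh = μ_k m g d
d = h/μ_k = 17.3/0.17 = 101.8 m

d = 102 m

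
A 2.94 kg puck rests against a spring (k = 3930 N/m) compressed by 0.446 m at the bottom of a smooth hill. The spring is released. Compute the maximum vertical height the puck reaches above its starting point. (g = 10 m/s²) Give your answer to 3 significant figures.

At maximum height the puck is at rest, so ½kx² = mgh
h = kx²/(2mg) = (3930)(0.446)²/(2 × 2.94 × 10) = 13.29 m

h = 13.3 m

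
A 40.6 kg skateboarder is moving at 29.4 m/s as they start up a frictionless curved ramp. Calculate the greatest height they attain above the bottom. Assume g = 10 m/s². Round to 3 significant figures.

Setting KE at the bottom equal to PE gained: ½mv² = mgh
h = v²/(2g) = 29.4²/(2 × 10) = 43.22 m

h = 43.2 m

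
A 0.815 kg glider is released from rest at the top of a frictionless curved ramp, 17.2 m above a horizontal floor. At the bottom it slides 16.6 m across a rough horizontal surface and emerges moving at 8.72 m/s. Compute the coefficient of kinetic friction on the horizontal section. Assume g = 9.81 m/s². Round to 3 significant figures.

Energy bookkeeping (friction removes W_f = μ_k N d):
mgh = ½mv² + μ_k m g d
mgh = 137.52 J; ½mv² = 30.986 J
W_f = 137.52 − 30.986 = 106.5 J
μ_k = W_f/(mg·d) = 106.5/(7.995 × 16.6) = 0.8027

μ_k = 0.803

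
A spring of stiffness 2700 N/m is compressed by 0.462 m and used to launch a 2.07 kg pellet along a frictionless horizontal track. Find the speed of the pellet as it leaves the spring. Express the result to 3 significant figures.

v = 16.7 m/s

Spring PE converts entirely to kinetic energy: ½kx² = ½mv²
v = x√(k/m) = 0.462 × √(2700/2.07) = 16.69 m/s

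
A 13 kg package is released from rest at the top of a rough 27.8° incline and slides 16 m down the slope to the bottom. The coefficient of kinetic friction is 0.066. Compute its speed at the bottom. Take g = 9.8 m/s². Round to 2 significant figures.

Work–energy: mg(L sinθ) − μ_k(mg cosθ)L = ½mv²
mgh = mgL sinθ = (13)(9.8)(16)sin27.8° = 950.68 J
W_f = μ_k mg cosθ · L = (0.066)(13)(9.8)cos27.8°·16 = 119.0 J
½mv² = 950.68 − 119.0 = 831.68 J
v = √(2 × 831.68/13) = 11.31 m/s

v = 11 m/s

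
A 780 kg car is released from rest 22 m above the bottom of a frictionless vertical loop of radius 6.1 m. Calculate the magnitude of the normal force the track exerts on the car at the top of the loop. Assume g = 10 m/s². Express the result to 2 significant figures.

Energy from release to top (height 2r): mgh = ½mv_top² + mg(2r)
v_top² = 2g(h − 2r) = 2(10)(22 − 12.20) = 196.00 m²/s²
At the top, both N and weight point toward the centre: N + mg = mv_top²/r
N = m(v_top²/r − g) = 780(196.00/6.1 − 10) = 17262 N

N = 17000 N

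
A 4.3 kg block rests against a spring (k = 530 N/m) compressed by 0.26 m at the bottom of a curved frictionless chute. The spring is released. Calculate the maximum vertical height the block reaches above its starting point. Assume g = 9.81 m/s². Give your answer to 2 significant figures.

h = 0.42 m

Energy conservation from release to the highest point: ½kx² = mgh
h = kx²/(2mg) = (530)(0.26)²/(2 × 4.3 × 9.81) = 0.4247 m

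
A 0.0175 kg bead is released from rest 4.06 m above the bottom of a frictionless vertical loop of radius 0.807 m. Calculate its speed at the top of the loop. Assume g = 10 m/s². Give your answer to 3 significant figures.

v = 6.99 m/s

Energy conservation: mgh = ½mv_top² + mg(2r)
v_top² = 2g(h − 2r) = 2(10)(4.06 − 1.614) = 48.92
v_top = 6.994 m/s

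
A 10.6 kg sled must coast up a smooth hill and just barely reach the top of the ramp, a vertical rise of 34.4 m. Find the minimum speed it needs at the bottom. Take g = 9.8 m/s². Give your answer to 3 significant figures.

At the top it is momentarily at rest, so all KE converts to PE: ½mv² = mgh
v = √(2gh) = √(2 × 9.8 × 34.4) = 25.97 m/s

v = 26.0 m/s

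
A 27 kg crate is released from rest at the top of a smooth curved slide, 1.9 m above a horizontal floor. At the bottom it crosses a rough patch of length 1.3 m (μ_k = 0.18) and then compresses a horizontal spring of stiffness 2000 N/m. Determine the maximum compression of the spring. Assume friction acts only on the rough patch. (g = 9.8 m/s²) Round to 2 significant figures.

Initial energy: E₁ = mgh = (27)(9.8)(1.9) = 502.74 J
Friction removes W_f = μ_k mg d = (0.18)(27)(9.8)(1.3) = 61.92 J
Energy reaching the spring: E = 502.74 − 61.92 = 440.82 J
At max compression ½kx² = E ⇒ x = √(2E/k) = √(2 × 440.82/2000) = 0.6639 m

x = 0.66 m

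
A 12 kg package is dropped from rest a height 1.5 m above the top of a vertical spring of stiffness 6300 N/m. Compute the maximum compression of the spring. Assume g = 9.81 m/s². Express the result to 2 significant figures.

Measuring PE from the top of the relaxed spring, at max compression the package has dropped H + x with zero KE, so:
mg(H + x) = ½kx²
½(6300)x² − (12)(9.81)x − (12)(9.81)(1.5) = 0
3150x² − 117.7x − 176.6 = 0
x = [117.7 + √(13858 + 2.2249e+06)]/(2 × 3150) = 0.2562 m

x = 0.26 m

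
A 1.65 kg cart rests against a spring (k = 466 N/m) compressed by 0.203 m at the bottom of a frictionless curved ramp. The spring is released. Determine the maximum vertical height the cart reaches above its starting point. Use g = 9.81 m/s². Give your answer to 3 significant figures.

All spring PE becomes gravitational PE at the highest point: ½kx² = mgh
h = kx²/(2mg) = (466)(0.203)²/(2 × 1.65 × 9.81) = 0.5932 m

h = 0.593 m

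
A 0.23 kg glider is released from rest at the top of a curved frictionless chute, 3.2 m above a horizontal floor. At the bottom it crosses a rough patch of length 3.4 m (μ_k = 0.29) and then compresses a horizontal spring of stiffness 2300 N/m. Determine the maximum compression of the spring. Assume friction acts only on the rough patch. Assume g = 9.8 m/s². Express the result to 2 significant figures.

x = 0.066 m

Initial energy: E₁ = mgh = (0.23)(9.8)(3.2) = 7.2128 J
Friction removes W_f = μ_k mg d = (0.29)(0.23)(9.8)(3.4) = 2.222 J
Energy reaching the spring: E = 7.2128 − 2.222 = 4.9904 J
At max compression ½kx² = E ⇒ x = √(2E/k) = √(2 × 4.9904/2300) = 0.06587 m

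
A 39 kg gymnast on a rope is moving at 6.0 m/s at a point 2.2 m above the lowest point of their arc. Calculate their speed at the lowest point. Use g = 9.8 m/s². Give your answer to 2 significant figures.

Equating total energy at the two states: ½mv₀² + mgh = ½mv²
The mass cancels from both sides.
v² = v₀² + 2gh = (6.0)² + 2(9.8)(2.2) = 79.120
v = √79.120 = 8.895 m/s

v = 8.9 m/s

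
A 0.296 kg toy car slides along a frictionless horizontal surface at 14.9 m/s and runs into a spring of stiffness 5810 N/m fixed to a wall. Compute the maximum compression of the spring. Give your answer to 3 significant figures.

x = 0.106 m

All KE is stored as spring PE at maximum compression: ½mv² = ½kx²
x = v√(m/k) = 14.9 × √(0.296/5810) = 0.1064 m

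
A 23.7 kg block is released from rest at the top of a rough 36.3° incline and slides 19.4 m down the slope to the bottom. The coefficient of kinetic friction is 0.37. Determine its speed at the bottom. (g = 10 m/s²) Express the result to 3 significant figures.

v = 10.7 m/s

Taking the bottom as reference, mgh = ½mv² + μ_k N L with h = L sinθ, N = mg cosθ:
mgh = mgL sinθ = (23.7)(10)(19.4)sin36.3° = 2722.0 J
W_f = μ_k mg cosθ · L = (0.37)(23.7)(10)cos36.3°·19.4 = 1371 J
½mv² = 2722.0 − 1371 = 1350.9 J
v = √(2 × 1350.9/23.7) = 10.68 m/s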